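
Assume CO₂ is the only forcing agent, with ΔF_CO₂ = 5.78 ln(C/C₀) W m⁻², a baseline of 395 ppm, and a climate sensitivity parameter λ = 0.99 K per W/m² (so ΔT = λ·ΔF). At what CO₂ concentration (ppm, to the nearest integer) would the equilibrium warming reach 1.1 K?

Required forcing: ΔF = ΔT/λ = 1.1/0.99 = 1.1111 W/m².
Then ln(C/395) = ΔF/5.78 = 1.1111/5.78 = 0.19223.
So C = 395 × e^0.19223 = 395 × 1.21195 = 478.72 ppm.

C ≈ 479 ppm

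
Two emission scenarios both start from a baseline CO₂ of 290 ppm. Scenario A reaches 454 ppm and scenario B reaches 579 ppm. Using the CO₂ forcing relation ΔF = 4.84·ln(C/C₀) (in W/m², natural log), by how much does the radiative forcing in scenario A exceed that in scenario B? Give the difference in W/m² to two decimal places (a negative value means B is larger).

ΔF_A = 4.84 ln(454/290) = 4.84 × 0.44822 = 2.1694 W/m².
ΔF_B = 4.84 ln(579/290) = 4.84 × 0.69142 = 3.3465 W/m².
Difference: 2.1694 − 3.3465 = -1.1771 W/m².
(Equivalently, ΔF_A − ΔF_B = 4.84 ln(454/579) = 4.84 × -0.24321 = -1.1771 W/m².)

ΔF_A − ΔF_B = -1.18 W/m²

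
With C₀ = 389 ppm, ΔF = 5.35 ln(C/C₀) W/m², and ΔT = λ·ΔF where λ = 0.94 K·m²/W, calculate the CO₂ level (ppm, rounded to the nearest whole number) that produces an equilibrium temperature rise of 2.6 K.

Required forcing: ΔF = ΔT/λ = 2.6/0.94 = 2.7660 W/m².
Then ln(C/389) = ΔF/5.35 = 2.7660/5.35 = 0.51701.
So C = 389 × e^0.51701 = 389 × 1.67701 = 652.36 ppm.

C ≈ 652 ppm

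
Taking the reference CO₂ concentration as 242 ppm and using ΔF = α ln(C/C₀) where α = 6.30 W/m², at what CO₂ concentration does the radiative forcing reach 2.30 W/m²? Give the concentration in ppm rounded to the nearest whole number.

Set 6.30 ln(C/242) = 2.30, so ln(C/242) = 2.30/6.30 = 0.36508.
Then C/242 = e^0.36508 = 1.44063, giving C = 242 × 1.44063 = 348.63 ppm.

C ≈ 349 ppm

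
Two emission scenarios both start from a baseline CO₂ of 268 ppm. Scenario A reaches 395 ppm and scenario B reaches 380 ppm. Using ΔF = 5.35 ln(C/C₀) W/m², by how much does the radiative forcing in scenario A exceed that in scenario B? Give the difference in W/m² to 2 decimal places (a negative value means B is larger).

ΔF_A − ΔF_B = 0.21 W/m²

ΔF_A = 5.35 ln(395/268) = 5.35 × 0.38790 = 2.0753 W/m².
ΔF_B = 5.35 ln(380/268) = 5.35 × 0.34918 = 1.8681 W/m².
Difference: 2.0753 − 1.8681 = 0.2072 W/m².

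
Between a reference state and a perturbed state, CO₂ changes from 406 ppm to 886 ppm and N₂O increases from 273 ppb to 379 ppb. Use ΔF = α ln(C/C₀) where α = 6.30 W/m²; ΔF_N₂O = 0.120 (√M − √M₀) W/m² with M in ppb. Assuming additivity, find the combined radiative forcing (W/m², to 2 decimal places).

ΔF = 5.27 W/m²

CO₂: 6.30 × ln(886/406) = 6.30 × ln(2.18227) = 6.30 × 0.78037 = 4.9163 W/m².
N₂O: 0.120 × (√379 − √273) = 0.120 × (19.4679 − 16.5227) = 0.120 × 2.9452 = 0.3534 W/m².
Total ΔF = 4.9163 + 0.3534 = 5.2697 W/m².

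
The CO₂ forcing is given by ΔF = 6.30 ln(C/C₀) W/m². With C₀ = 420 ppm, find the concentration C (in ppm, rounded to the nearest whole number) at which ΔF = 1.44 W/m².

Set 6.30 ln(C/420) = 1.44, so ln(C/420) = 1.44/6.30 = 0.22857.
Then C/420 = e^0.22857 = 1.25680, giving C = 420 × 1.25680 = 527.86 ppm.

C ≈ 528 ppm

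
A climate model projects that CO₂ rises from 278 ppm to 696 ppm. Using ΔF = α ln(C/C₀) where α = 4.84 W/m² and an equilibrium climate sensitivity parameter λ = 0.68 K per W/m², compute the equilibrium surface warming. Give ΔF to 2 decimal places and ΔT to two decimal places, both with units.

CO₂: 4.84 × ln(696/278) = 4.84 × ln(2.50360) = 4.84 × 0.91773 = 4.4418 W/m².
ΔT = λ ΔF = 0.68 × 4.44 = 3.0192 K.

ΔF = 4.44 W/m²; ΔT = 3.02 K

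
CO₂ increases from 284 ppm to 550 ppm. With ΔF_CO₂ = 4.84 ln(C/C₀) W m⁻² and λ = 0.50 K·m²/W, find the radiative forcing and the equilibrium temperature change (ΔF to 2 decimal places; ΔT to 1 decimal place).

ΔF = 3.20 W/m²; ΔT = 1.6 K

CO₂: 4.84 × ln(550/284) = 4.84 × ln(1.93662) = 4.84 × 0.66094 = 3.1989 W/m².
ΔT = λ ΔF = 0.50 × 3.20 = 1.6000 K.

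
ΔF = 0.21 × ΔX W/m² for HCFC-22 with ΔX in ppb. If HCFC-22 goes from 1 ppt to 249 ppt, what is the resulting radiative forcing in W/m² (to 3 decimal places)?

ΔF = 0.052 W/m²

HCFC-22: Δ = 249 − 1 = 248 ppt = 0.248 ppb; ΔF = 0.21 × 0.248 = 0.0521 W/m².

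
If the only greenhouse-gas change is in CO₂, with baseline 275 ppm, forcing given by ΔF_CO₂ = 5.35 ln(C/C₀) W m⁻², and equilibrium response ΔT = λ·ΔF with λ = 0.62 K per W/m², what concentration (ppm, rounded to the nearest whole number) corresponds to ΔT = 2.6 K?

Required forcing: ΔF = ΔT/λ = 2.6/0.62 = 4.1935 W/m².
Then ln(C/275) = ΔF/5.35 = 4.1935/5.35 = 0.78383.
So C = 275 × e^0.78383 = 275 × 2.18984 = 602.21 ppm.

C ≈ 602 ppm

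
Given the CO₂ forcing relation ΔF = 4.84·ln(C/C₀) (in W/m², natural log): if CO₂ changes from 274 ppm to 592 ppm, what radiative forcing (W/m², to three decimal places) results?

CO₂: 4.84 × ln(592/274) = 4.84 × ln(2.16058) = 4.84 × 0.77038 = 3.7286 W/m².

ΔF = 3.729 W/m²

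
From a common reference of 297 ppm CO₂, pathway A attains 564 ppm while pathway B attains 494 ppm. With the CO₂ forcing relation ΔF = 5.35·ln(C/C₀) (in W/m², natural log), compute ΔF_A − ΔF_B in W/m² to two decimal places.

ΔF_A = 5.35 ln(564/297) = 5.35 × 0.64132 = 3.4311 W/m².
ΔF_B = 5.35 ln(494/297) = 5.35 × 0.50880 = 2.7221 W/m².
Difference: 3.4311 − 2.7221 = 0.7090 W/m².
(Equivalently, ΔF_A − ΔF_B = 5.35 ln(564/494) = 5.35 × 0.13252 = 0.7090 W/m².)

ΔF_A − ΔF_B = 0.71 W/m²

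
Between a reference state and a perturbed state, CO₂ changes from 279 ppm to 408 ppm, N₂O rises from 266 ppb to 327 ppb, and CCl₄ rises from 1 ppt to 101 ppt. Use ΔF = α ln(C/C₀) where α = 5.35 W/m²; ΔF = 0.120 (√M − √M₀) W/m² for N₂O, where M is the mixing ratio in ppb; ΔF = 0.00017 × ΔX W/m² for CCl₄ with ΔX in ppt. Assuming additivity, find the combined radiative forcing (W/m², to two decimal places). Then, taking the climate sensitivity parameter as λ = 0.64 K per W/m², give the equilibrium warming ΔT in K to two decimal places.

CO₂: 5.35 × ln(408/279) = 5.35 × ln(1.46237) = 5.35 × 0.38006 = 2.0333 W/m².
N₂O: 0.120 × (√327 − √266) = 0.120 × (18.0831 − 16.3095) = 0.120 × 1.7736 = 0.2128 W/m².
CCl₄: ΔF = 0.00017 × (101 − 1) = 0.00017 × 100 = 0.0170 W/m².
Total ΔF = 2.0333 + 0.2128 + 0.0170 = 2.2631 W/m².
ΔT = λ ΔF = 0.64 × 2.26 = 1.4464 K.

ΔF = 2.26 W/m²; ΔT = 1.45 K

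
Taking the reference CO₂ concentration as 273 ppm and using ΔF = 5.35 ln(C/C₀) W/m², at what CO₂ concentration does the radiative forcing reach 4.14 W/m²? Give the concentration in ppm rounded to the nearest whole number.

Set 5.35 ln(C/273) = 4.14, so ln(C/273) = 4.14/5.35 = 0.77383.
Then C/273 = e^0.77383 = 2.16805, giving C = 273 × 2.16805 = 591.88 ppm.

C ≈ 592 ppm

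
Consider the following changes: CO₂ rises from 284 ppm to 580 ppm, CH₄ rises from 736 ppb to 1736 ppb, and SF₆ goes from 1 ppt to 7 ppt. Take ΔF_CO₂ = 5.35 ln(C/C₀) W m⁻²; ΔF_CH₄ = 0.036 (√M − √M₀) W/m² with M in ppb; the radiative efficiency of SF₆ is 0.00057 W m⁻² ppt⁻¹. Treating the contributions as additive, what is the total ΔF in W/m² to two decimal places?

ΔF = 4.35 W/m²

CO₂: 5.35 × ln(580/284) = 5.35 × ln(2.04225) = 5.35 × 0.71405 = 3.8202 W/m².
CH₄: 0.036 × (√1736 − √736) = 0.036 × (41.6653 − 27.1293) = 0.036 × 14.5360 = 0.5233 W/m².
SF₆: ΔF = 0.00057 × (7 − 1) = 0.00057 × 6 = 0.0034 W/m².
Total ΔF = 3.8202 + 0.5233 + 0.0034 = 4.3469 W/m².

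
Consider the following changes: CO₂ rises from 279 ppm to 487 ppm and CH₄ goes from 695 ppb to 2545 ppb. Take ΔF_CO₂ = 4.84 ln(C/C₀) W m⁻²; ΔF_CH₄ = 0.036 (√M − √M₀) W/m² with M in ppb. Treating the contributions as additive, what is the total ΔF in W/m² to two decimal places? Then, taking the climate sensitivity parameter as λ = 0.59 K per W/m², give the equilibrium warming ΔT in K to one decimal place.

ΔF = 3.56 W/m²; ΔT = 2.1 K

CO₂: 4.84 × ln(487/279) = 4.84 × ln(1.74552) = 4.84 × 0.55705 = 2.6961 W/m².
CH₄: 0.036 × (√2545 − √695) = 0.036 × (50.4480 − 26.3629) = 0.036 × 24.0851 = 0.8671 W/m².
Total ΔF = 2.6961 + 0.8671 = 3.5632 W/m².
ΔT = λ ΔF = 0.59 × 3.56 = 2.1004 K.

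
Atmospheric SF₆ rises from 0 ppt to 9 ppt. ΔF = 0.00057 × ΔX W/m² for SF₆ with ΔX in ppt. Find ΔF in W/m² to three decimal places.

SF₆: ΔF = 0.00057 × (9 − 0) = 0.00057 × 9 = 0.0051 W/m².

ΔF = 0.005 W/m²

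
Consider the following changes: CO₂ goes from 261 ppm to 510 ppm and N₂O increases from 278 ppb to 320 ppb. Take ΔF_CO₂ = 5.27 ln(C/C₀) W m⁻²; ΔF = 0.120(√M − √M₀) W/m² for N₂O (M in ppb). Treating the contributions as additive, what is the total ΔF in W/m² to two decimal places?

CO₂: 5.27 × ln(510/261) = 5.27 × ln(1.95402) = 5.27 × 0.66989 = 3.5303 W/m².
N₂O: 0.120 × (√320 − √278) = 0.120 × (17.8885 − 16.6733) = 0.120 × 1.2152 = 0.1458 W/m².
Total ΔF = 3.5303 + 0.1458 = 3.6761 W/m².

ΔF = 3.68 W/m²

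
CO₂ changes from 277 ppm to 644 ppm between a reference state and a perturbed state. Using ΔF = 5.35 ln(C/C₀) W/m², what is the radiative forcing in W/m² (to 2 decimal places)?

CO₂: 5.35 × ln(644/277) = 5.35 × ln(2.32491) = 5.35 × 0.84368 = 4.5137 W/m².

ΔF = 4.51 W/m²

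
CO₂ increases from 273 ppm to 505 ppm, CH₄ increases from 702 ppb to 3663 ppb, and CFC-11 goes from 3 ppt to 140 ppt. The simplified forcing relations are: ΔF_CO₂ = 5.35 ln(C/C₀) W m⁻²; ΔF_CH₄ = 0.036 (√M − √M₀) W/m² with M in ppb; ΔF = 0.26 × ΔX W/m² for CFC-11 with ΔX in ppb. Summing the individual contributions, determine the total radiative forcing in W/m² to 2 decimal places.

CO₂: 5.35 × ln(505/273) = 5.35 × ln(1.84982) = 5.35 × 0.61509 = 3.2907 W/m².
CH₄: 0.036 × (√3663 − √702) = 0.036 × (60.5227 − 26.4953) = 0.036 × 34.0274 = 1.2250 W/m².
CFC-11: Δ = 140 − 3 = 137 ppt = 0.137 ppb; ΔF = 0.26 × 0.137 = 0.0356 W/m².
Total ΔF = 3.2907 + 1.2250 + 0.0356 = 4.5513 W/m².

ΔF = 4.55 W/m²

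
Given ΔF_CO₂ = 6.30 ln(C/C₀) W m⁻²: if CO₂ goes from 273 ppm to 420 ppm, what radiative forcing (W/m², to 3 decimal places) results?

CO₂: 6.30 × ln(420/273) = 6.30 × ln(1.53846) = 6.30 × 0.43078 = 2.7139 W/m².

ΔF = 2.714 W/m²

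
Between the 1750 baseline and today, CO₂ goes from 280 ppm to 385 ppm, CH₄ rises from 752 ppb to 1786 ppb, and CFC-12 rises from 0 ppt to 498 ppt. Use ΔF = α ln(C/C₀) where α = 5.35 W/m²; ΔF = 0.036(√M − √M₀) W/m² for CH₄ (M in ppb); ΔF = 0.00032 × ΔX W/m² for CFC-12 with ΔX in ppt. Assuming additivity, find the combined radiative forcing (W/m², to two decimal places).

ΔF = 2.40 W/m²

CO₂: 5.35 × ln(385/280) = 5.35 × ln(1.37500) = 5.35 × 0.31845 = 1.7037 W/m².
CH₄: 0.036 × (√1786 − √752) = 0.036 × (42.2611 − 27.4226) = 0.036 × 14.8385 = 0.5342 W/m².
CFC-12: ΔF = 0.00032 × (498 − 0) = 0.00032 × 498 = 0.1594 W/m².
Total ΔF = 1.7037 + 0.5342 + 0.1594 = 2.3973 W/m².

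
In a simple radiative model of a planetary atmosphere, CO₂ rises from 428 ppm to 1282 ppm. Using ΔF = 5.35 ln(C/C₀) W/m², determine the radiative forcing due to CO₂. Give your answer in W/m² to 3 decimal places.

ΔF = 5.869 W/m²

CO₂: 5.35 × ln(1282/428) = 5.35 × ln(2.99533) = 5.35 × 1.09705 = 5.8692 W/m².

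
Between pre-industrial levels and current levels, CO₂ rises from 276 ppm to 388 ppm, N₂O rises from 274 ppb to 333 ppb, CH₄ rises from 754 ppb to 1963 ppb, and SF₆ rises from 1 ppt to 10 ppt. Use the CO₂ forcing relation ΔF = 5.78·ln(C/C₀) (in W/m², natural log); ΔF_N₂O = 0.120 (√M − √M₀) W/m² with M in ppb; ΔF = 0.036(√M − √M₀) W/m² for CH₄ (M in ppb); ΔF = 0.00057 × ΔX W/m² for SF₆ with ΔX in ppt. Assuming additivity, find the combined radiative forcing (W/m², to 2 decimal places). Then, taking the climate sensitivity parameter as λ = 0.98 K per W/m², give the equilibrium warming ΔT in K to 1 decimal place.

ΔF = 2.78 W/m²; ΔT = 2.7 K

CO₂: 5.78 × ln(388/276) = 5.78 × ln(1.40580) = 5.78 × 0.34061 = 1.9687 W/m².
N₂O: 0.120 × (√333 − √274) = 0.120 × (18.2483 − 16.5529) = 0.120 × 1.6954 = 0.2034 W/m².
CH₄: 0.036 × (√1963 − √754) = 0.036 × (44.3058 − 27.4591) = 0.036 × 16.8467 = 0.6065 W/m².
SF₆: ΔF = 0.00057 × (10 − 1) = 0.00057 × 9 = 0.0051 W/m².
Total ΔF = 1.9687 + 0.2034 + 0.6065 + 0.0051 = 2.7837 W/m².
ΔT = λ ΔF = 0.98 × 2.78 = 2.7244 K.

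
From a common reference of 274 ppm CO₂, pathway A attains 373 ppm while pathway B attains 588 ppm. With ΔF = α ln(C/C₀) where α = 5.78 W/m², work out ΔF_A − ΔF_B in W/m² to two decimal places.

ΔF_A = 5.78 ln(373/274) = 5.78 × 0.30845 = 1.7828 W/m².
ΔF_B = 5.78 ln(588/274) = 5.78 × 0.76360 = 4.4136 W/m².
Difference: 1.7828 − 4.4136 = -2.6308 W/m².
(Equivalently, ΔF_A − ΔF_B = 5.78 ln(373/588) = 5.78 × -0.45515 = -2.6308 W/m².)

ΔF_A − ΔF_B = -2.63 W/m²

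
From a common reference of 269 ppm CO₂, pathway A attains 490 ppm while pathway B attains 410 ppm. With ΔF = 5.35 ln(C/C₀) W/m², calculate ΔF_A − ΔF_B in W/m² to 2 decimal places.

ΔF_A − ΔF_B = 0.95 W/m²

ΔF_A = 5.35 ln(490/269) = 5.35 × 0.59969 = 3.2083 W/m².
ΔF_B = 5.35 ln(410/269) = 5.35 × 0.42145 = 2.2548 W/m².
Difference: 3.2083 − 2.2548 = 0.9535 W/m².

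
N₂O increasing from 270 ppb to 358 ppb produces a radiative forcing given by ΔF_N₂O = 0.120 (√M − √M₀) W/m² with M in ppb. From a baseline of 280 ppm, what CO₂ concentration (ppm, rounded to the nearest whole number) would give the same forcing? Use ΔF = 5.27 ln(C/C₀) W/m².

C ≈ 296 ppm

N₂O forcing: 0.120 × (√358 − √270) = 0.120 × (18.9209 − 16.4317) = 0.120 × 2.4892 = 0.29870 W/m².
Set 5.27 ln(C/280) = 0.29870: ln(C/280) = 0.29870/5.27 = 0.05668, so C = 280 × e^0.05668 = 280 × 1.05832 = 296.33 ppm.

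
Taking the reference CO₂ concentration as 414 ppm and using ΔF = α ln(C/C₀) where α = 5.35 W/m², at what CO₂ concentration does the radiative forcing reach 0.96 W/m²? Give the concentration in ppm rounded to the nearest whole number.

Set 5.35 ln(C/414) = 0.96, so ln(C/414) = 0.96/5.35 = 0.17944.
Then C/414 = e^0.17944 = 1.19655, giving C = 414 × 1.19655 = 495.37 ppm.

C ≈ 495 ppm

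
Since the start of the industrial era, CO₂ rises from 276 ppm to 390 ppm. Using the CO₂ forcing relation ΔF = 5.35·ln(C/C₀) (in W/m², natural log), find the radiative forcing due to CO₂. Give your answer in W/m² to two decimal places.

CO₂: 5.35 × ln(390/276) = 5.35 × ln(1.41304) = 5.35 × 0.34574 = 1.8497 W/m².

ΔF = 1.85 W/m²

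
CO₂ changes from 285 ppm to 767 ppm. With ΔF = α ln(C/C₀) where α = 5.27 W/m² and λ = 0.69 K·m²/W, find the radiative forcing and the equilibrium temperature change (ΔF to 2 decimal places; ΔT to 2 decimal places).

CO₂: 5.27 × ln(767/285) = 5.27 × ln(2.69123) = 5.27 × 0.99000 = 5.2173 W/m².
ΔT = λ ΔF = 0.69 × 5.22 = 3.6018 K.

ΔF = 5.22 W/m²; ΔT = 3.60 K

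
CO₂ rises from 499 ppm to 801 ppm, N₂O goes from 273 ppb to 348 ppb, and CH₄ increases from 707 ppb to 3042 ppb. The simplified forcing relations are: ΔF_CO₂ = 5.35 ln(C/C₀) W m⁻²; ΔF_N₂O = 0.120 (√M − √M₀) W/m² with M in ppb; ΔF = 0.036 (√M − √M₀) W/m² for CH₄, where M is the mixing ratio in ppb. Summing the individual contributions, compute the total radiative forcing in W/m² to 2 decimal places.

ΔF = 3.82 W/m²

CO₂: 5.35 × ln(801/499) = 5.35 × ln(1.60521) = 5.35 × 0.47325 = 2.5319 W/m².
N₂O: 0.120 × (√348 − √273) = 0.120 × (18.6548 − 16.5227) = 0.120 × 2.1321 = 0.2559 W/m².
CH₄: 0.036 × (√3042 − √707) = 0.036 × (55.1543 − 26.5895) = 0.036 × 28.5648 = 1.0283 W/m².
Total ΔF = 2.5319 + 0.2559 + 1.0283 = 3.8161 W/m².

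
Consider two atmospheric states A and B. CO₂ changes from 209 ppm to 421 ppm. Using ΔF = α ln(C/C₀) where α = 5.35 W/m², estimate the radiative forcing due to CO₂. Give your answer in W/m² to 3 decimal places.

CO₂ absorption bands are partially saturated, so forcing scales with the logarithm of the concentration ratio.
CO₂: 5.35 × ln(421/209) = 5.35 × ln(2.01435) = 5.35 × 0.70030 = 3.7466 W/m².

ΔF = 3.747 W/m²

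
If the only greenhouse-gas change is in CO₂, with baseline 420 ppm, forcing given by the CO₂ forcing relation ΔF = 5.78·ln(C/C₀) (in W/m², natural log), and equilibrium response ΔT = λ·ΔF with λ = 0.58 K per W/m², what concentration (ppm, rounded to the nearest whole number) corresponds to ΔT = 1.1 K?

C ≈ 583 ppm

Required forcing: ΔF = ΔT/λ = 1.1/0.58 = 1.8966 W/m².
Then ln(C/420) = ΔF/5.78 = 1.8966/5.78 = 0.32813.
So C = 420 × e^0.32813 = 420 × 1.38837 = 583.12 ppm.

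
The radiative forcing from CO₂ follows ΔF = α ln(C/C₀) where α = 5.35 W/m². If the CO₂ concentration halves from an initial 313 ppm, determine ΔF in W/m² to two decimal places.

ΔF = 5.35 × ln(0.5) = 5.35 × -0.69315 = -3.7084 W/m².

ΔF = -3.71 W/m²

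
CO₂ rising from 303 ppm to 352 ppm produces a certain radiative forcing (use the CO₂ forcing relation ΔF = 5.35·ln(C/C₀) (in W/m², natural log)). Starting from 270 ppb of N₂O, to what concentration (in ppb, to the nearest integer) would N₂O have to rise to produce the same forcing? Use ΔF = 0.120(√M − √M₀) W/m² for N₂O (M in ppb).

CO₂ forcing: 5.35 × ln(352/303) = 5.35 × 0.149898 = 0.80195 W/m².
Set 0.120(√M − √270) = 0.80195: √M = 0.80195/0.120 + √270 = 6.6829 + 16.4317 = 23.1146.
M = (23.1146)² = 534.28 ppb.

M ≈ 534 ppb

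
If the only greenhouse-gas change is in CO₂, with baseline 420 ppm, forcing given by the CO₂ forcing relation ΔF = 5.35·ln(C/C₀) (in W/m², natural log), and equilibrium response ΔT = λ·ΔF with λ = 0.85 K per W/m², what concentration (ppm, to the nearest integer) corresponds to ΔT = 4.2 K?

Required forcing: ΔF = ΔT/λ = 4.2/0.85 = 4.9412 W/m².
Then ln(C/420) = ΔF/5.35 = 4.9412/5.35 = 0.92359.
So C = 420 × e^0.92359 = 420 × 2.51831 = 1057.69 ppm.

C ≈ 1058 ppm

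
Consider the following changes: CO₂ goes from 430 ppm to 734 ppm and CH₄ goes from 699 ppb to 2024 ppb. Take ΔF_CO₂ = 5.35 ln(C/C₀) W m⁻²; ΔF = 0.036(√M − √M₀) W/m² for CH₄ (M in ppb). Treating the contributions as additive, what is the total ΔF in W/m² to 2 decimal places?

ΔF = 3.53 W/m²

CO₂: 5.35 × ln(734/430) = 5.35 × ln(1.70698) = 5.35 × 0.53473 = 2.8608 W/m².
CH₄: 0.036 × (√2024 − √699) = 0.036 × (44.9889 − 26.4386) = 0.036 × 18.5503 = 0.6678 W/m².
Total ΔF = 2.8608 + 0.6678 = 3.5286 W/m².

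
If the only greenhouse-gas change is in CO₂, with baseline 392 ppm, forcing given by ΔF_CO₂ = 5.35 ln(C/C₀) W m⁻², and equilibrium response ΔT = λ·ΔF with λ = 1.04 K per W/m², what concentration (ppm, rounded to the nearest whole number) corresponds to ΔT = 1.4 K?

Required forcing: ΔF = ΔT/λ = 1.4/1.04 = 1.3462 W/m².
Then ln(C/392) = ΔF/5.35 = 1.3462/5.35 = 0.25163.
So C = 392 × e^0.25163 = 392 × 1.28612 = 504.16 ppm.

C ≈ 504 ppm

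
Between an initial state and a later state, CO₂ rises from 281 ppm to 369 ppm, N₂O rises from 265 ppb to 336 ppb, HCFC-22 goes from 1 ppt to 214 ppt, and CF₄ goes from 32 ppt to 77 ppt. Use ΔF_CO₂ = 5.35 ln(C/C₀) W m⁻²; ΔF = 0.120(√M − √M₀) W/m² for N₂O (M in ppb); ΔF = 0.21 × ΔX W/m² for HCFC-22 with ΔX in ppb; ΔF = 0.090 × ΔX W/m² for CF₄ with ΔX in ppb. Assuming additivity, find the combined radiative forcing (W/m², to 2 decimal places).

ΔF = 1.75 W/m²

CO₂: 5.35 × ln(369/281) = 5.35 × ln(1.31317) = 5.35 × 0.27244 = 1.4576 W/m².
N₂O: 0.120 × (√336 − √265) = 0.120 × (18.3303 − 16.2788) = 0.120 × 2.0515 = 0.2462 W/m².
HCFC-22: Δ = 214 − 1 = 213 ppt = 0.213 ppb; ΔF = 0.21 × 0.213 = 0.0447 W/m².
CF₄: Δ = 77 − 32 = 45 ppt = 0.045 ppb; ΔF = 0.090 × 0.045 = 0.0041 W/m².
Total ΔF = 1.4576 + 0.2462 + 0.0447 + 0.0041 = 1.7526 W/m².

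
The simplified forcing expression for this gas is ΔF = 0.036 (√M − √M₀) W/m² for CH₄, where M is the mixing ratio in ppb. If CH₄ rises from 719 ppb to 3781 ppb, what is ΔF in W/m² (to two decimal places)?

CH₄: 0.036 × (√3781 − √719) = 0.036 × (61.4898 − 26.8142) = 0.036 × 34.6756 = 1.2483 W/m².

ΔF = 1.25 W/m²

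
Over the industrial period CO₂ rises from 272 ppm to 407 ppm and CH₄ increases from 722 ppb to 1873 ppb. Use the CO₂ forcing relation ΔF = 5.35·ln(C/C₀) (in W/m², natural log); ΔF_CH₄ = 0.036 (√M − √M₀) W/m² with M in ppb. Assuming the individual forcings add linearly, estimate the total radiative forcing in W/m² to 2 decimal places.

CO₂: 5.35 × ln(407/272) = 5.35 × ln(1.49632) = 5.35 × 0.40301 = 2.1561 W/m².
CH₄: 0.036 × (√1873 − √722) = 0.036 × (43.2782 − 26.8701) = 0.036 × 16.4081 = 0.5907 W/m².
Total ΔF = 2.1561 + 0.5907 = 2.7468 W/m².

ΔF = 2.75 W/m²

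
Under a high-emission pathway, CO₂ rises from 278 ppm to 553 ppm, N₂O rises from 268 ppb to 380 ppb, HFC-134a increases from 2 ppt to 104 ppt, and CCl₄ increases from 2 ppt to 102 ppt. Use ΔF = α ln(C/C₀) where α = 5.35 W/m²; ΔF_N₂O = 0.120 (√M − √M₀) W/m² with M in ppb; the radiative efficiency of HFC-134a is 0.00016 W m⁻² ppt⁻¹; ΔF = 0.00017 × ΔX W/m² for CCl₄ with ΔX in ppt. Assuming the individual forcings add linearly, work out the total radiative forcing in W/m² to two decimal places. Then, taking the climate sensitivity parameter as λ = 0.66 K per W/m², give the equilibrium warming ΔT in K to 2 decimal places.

ΔF = 4.09 W/m²; ΔT = 2.70 K

CO₂: 5.35 × ln(553/278) = 5.35 × ln(1.98921) = 5.35 × 0.68774 = 3.6794 W/m².
N₂O: 0.120 × (√380 − √268) = 0.120 × (19.4936 − 16.3707) = 0.120 × 3.1229 = 0.3747 W/m².
HFC-134a: ΔF = 0.00016 × (104 − 2) = 0.00016 × 102 = 0.0163 W/m².
CCl₄: ΔF = 0.00017 × (102 − 2) = 0.00017 × 100 = 0.0170 W/m².
Total ΔF = 3.6794 + 0.3747 + 0.0163 + 0.0170 = 4.0874 W/m².
ΔT = λ ΔF = 0.66 × 4.09 = 2.6994 K.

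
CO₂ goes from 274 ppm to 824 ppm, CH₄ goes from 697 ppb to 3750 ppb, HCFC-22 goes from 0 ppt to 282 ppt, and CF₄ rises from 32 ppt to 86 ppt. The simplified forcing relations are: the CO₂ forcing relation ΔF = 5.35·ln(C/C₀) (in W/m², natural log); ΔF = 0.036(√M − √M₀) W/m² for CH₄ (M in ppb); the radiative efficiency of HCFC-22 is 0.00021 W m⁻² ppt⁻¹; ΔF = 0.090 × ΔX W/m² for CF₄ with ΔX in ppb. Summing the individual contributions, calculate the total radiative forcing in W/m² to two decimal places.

ΔF = 7.21 W/m²

CO₂: 5.35 × ln(824/274) = 5.35 × ln(3.00730) = 5.35 × 1.10104 = 5.8906 W/m².
CH₄: 0.036 × (√3750 − √697) = 0.036 × (61.2372 − 26.4008) = 0.036 × 34.8364 = 1.2541 W/m².
HCFC-22: ΔF = 0.00021 × (282 − 0) = 0.00021 × 282 = 0.0592 W/m².
CF₄: Δ = 86 − 32 = 54 ppt = 0.054 ppb; ΔF = 0.090 × 0.054 = 0.0049 W/m².
Total ΔF = 5.8906 + 1.2541 + 0.0592 + 0.0049 = 7.2088 W/m².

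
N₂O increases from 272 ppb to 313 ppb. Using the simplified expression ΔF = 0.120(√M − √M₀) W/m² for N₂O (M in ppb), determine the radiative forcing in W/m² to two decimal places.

N₂O: 0.120 × (√313 − √272) = 0.120 × (17.6918 − 16.4924) = 0.120 × 1.1994 = 0.1439 W/m².

ΔF = 0.14 W/m²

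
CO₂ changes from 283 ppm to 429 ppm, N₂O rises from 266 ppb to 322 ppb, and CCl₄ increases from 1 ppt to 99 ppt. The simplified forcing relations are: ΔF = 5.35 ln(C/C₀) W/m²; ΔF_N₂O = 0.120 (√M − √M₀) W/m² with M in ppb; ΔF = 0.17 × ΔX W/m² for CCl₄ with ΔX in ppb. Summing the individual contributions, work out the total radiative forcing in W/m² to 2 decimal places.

CO₂: 5.35 × ln(429/283) = 5.35 × ln(1.51590) = 5.35 × 0.41601 = 2.2257 W/m².
N₂O: 0.120 × (√322 − √266) = 0.120 × (17.9444 − 16.3095) = 0.120 × 1.6349 = 0.1962 W/m².
CCl₄: Δ = 99 − 1 = 98 ppt = 0.098 ppb; ΔF = 0.17 × 0.098 = 0.0167 W/m².
Total ΔF = 2.2257 + 0.1962 + 0.0167 = 2.4386 W/m².

ΔF = 2.44 W/m²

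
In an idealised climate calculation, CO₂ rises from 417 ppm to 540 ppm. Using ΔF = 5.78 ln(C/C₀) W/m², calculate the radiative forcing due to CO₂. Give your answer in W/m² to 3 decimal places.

CO₂: 5.78 × ln(540/417) = 5.78 × ln(1.29496) = 5.78 × 0.25848 = 1.4940 W/m².

ΔF = 1.494 W/m²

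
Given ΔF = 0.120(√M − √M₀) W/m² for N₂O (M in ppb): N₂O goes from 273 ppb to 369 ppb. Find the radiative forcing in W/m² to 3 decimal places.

N₂O: 0.120 × (√369 − √273) = 0.120 × (19.2094 − 16.5227) = 0.120 × 2.6867 = 0.3224 W/m².

ΔF = 0.322 W/m²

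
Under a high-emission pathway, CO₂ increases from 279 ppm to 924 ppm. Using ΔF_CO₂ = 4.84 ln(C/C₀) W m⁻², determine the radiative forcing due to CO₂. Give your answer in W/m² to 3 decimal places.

CO₂: 4.84 × ln(924/279) = 4.84 × ln(3.31183) = 4.84 × 1.19750 = 5.7959 W/m².

ΔF = 5.796 W/m²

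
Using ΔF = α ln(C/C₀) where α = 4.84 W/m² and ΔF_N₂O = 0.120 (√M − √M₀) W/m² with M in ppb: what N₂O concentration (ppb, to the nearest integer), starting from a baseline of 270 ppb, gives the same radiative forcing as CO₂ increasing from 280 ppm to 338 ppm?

M ≈ 577 ppb

CO₂ forcing: 4.84 × ln(338/280) = 4.84 × 0.188256 = 0.91116 W/m².
Set 0.120(√M − √270) = 0.91116: √M = 0.91116/0.120 + √270 = 7.5930 + 16.4317 = 24.0247.
M = (24.0247)² = 577.19 ppb.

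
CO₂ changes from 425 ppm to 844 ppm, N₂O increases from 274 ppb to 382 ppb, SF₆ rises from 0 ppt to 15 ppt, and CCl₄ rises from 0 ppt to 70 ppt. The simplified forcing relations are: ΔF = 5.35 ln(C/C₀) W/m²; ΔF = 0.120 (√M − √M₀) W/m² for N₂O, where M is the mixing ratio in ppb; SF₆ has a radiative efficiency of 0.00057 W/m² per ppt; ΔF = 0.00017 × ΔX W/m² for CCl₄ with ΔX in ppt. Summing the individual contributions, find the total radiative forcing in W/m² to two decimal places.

ΔF = 4.05 W/m²

CO₂: 5.35 × ln(844/425) = 5.35 × ln(1.98588) = 5.35 × 0.68606 = 3.6704 W/m².
N₂O: 0.120 × (√382 − √274) = 0.120 × (19.5448 − 16.5529) = 0.120 × 2.9919 = 0.3590 W/m².
SF₆: ΔF = 0.00057 × (15 − 0) = 0.00057 × 15 = 0.0086 W/m².
CCl₄: ΔF = 0.00017 × (70 − 0) = 0.00017 × 70 = 0.0119 W/m².
Total ΔF = 3.6704 + 0.3590 + 0.0086 + 0.0119 = 4.0499 W/m².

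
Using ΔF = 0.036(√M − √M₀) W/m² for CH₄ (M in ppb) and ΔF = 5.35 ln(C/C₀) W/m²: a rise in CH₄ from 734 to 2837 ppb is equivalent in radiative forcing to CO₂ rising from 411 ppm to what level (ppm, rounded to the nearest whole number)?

C ≈ 490 ppm

CH₄ forcing: 0.036 × (√2837 − √734) = 0.036 × (53.2635 − 27.0924) = 0.036 × 26.1711 = 0.94216 W/m².
Set 5.35 ln(C/411) = 0.94216: ln(C/411) = 0.94216/5.35 = 0.17610, so C = 411 × e^0.17610 = 411 × 1.19256 = 490.14 ppm.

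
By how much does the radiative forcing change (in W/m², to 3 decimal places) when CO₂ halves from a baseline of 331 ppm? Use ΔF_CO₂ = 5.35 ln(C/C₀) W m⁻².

ΔF = -3.708 W/m²

ΔF = 5.35 × ln(0.5) = 5.35 × -0.69315 = -3.7084 W/m².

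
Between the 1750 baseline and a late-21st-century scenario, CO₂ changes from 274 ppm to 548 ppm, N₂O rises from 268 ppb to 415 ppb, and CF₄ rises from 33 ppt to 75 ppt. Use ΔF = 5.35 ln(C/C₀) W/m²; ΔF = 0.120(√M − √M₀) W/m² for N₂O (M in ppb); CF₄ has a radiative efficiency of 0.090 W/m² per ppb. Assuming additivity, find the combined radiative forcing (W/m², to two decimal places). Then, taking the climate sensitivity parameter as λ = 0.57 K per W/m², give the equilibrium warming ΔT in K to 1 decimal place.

CO₂: 5.35 × ln(548/274) = 5.35 × ln(2.00000) = 5.35 × 0.69315 = 3.7084 W/m².
N₂O: 0.120 × (√415 − √268) = 0.120 × (20.3715 − 16.3707) = 0.120 × 4.0008 = 0.4801 W/m².
CF₄: Δ = 75 − 33 = 42 ppt = 0.042 ppb; ΔF = 0.090 × 0.042 = 0.0038 W/m².
Total ΔF = 3.7084 + 0.4801 + 0.0038 = 4.1923 W/m².
ΔT = λ ΔF = 0.57 × 4.19 = 2.3883 K.

ΔF = 4.19 W/m²; ΔT = 2.4 K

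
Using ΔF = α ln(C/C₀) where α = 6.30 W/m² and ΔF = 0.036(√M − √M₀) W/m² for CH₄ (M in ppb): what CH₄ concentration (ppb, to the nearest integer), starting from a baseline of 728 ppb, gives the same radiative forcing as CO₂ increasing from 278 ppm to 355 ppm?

CO₂ forcing: 6.30 × ln(355/278) = 6.30 × 0.244497 = 1.54033 W/m².
Set 0.036(√M − √728) = 1.54033: √M = 1.54033/0.036 + √728 = 42.7869 + 26.9815 = 69.7684.
M = (69.7684)² = 4867.63 ppb.

M ≈ 4868 ppb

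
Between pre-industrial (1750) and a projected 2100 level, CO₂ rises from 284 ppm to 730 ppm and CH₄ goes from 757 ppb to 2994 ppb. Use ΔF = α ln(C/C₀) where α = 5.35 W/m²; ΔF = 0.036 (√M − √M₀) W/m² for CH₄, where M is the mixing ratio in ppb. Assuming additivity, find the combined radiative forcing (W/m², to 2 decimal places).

CO₂: 5.35 × ln(730/284) = 5.35 × ln(2.57042) = 5.35 × 0.94407 = 5.0508 W/m².
CH₄: 0.036 × (√2994 − √757) = 0.036 × (54.7175 − 27.5136) = 0.036 × 27.2039 = 0.9793 W/m².
Total ΔF = 5.0508 + 0.9793 = 6.0301 W/m².

ΔF = 6.03 W/m²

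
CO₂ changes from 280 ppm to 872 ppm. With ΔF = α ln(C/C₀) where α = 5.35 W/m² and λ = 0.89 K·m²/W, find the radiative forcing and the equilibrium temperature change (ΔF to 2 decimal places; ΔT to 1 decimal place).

CO₂: 5.35 × ln(872/280) = 5.35 × ln(3.11429) = 5.35 × 1.13600 = 6.0776 W/m².
ΔT = λ ΔF = 0.89 × 6.08 = 5.4112 K.

ΔF = 6.08 W/m²; ΔT = 5.4 K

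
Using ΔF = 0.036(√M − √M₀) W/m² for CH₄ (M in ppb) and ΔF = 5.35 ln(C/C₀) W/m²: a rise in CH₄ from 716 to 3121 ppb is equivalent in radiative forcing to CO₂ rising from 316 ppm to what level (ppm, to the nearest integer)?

C ≈ 384 ppm

CH₄ forcing: 0.036 × (√3121 − √716) = 0.036 × (55.8659 − 26.7582) = 0.036 × 29.1077 = 1.04788 W/m².
Set 5.35 ln(C/316) = 1.04788: ln(C/316) = 1.04788/5.35 = 0.19587, so C = 316 × e^0.19587 = 316 × 1.21637 = 384.37 ppm.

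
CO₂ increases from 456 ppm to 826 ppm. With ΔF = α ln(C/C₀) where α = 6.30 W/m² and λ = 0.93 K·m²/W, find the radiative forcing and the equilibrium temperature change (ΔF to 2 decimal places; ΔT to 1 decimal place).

CO₂: 6.30 × ln(826/456) = 6.30 × ln(1.81140) = 6.30 × 0.59410 = 3.7428 W/m².
ΔT = λ ΔF = 0.93 × 3.74 = 3.4782 K.

ΔF = 3.74 W/m²; ΔT = 3.5 K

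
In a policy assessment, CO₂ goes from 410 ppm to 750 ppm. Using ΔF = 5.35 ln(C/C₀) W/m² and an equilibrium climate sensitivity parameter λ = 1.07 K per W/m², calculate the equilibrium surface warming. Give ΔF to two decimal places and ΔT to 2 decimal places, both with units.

CO₂: 5.35 × ln(750/410) = 5.35 × ln(1.82927) = 5.35 × 0.60392 = 3.2310 W/m².
ΔT = λ ΔF = 1.07 × 3.23 = 3.4561 K.

ΔF = 3.23 W/m²; ΔT = 3.46 K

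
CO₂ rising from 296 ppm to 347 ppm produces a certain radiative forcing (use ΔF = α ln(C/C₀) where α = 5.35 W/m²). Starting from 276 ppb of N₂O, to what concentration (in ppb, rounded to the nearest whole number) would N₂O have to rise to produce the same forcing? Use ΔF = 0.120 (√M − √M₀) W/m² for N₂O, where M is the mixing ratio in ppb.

M ≈ 562 ppb

CO₂ forcing: 5.35 × ln(347/296) = 5.35 × 0.158965 = 0.85046 W/m².
Set 0.120(√M − √276) = 0.85046: √M = 0.85046/0.120 + √276 = 7.0872 + 16.6132 = 23.7004.
M = (23.7004)² = 561.71 ppb.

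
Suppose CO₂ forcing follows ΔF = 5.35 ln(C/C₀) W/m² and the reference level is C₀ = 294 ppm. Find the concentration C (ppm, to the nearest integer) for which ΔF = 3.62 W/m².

Set 5.35 ln(C/294) = 3.62, so ln(C/294) = 3.62/5.35 = 0.67664.
Then C/294 = e^0.67664 = 1.96726, giving C = 294 × 1.96726 = 578.37 ppm.

C ≈ 578 ppm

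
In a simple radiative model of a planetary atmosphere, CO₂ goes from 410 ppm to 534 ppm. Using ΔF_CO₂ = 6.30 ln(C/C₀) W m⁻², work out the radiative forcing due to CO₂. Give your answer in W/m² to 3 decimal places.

CO₂: 6.30 × ln(534/410) = 6.30 × ln(1.30244) = 6.30 × 0.26424 = 1.6647 W/m².

ΔF = 1.665 W/m²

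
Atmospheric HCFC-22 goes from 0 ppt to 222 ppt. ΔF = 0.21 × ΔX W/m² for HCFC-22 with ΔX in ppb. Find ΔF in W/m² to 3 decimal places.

HCFC-22: Δ = 222 − 0 = 222 ppt = 0.222 ppb; ΔF = 0.21 × 0.222 = 0.0466 W/m².

ΔF = 0.047 W/m²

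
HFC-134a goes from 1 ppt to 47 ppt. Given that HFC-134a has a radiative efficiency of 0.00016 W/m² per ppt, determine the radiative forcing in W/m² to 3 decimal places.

ΔF = 0.007 W/m²

HFC-134a: ΔF = 0.00016 × (47 − 1) = 0.00016 × 46 = 0.0074 W/m².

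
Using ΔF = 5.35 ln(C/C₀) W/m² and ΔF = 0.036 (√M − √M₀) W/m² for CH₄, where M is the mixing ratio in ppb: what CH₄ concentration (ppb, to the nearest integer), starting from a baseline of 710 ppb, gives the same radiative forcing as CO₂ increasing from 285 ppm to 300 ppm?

M ≈ 1174 ppb

CO₂ forcing: 5.35 × ln(300/285) = 5.35 × 0.051293 = 0.27442 W/m².
Set 0.036(√M − √710) = 0.27442: √M = 0.27442/0.036 + √710 = 7.6228 + 26.6458 = 34.2686.
M = (34.2686)² = 1174.34 ppb.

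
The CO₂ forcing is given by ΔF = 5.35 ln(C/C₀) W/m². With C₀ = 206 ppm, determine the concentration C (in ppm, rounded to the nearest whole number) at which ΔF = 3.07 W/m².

C ≈ 366 ppm

Set 5.35 ln(C/206) = 3.07, so ln(C/206) = 3.07/5.35 = 0.57383.
Then C/206 = e^0.57383 = 1.77505, giving C = 206 × 1.77505 = 365.66 ppm.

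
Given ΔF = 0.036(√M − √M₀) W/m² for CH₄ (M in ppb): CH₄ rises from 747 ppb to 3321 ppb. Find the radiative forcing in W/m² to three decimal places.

ΔF = 1.091 W/m²

CH₄: 0.036 × (√3321 − √747) = 0.036 × (57.6281 − 27.3313) = 0.036 × 30.2968 = 1.0907 W/m².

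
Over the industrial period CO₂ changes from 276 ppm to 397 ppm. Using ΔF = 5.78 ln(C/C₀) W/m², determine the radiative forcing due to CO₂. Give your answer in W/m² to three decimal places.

ΔF = 2.101 W/m²

CO₂: 5.78 × ln(397/276) = 5.78 × ln(1.43841) = 5.78 × 0.36354 = 2.1013 W/m².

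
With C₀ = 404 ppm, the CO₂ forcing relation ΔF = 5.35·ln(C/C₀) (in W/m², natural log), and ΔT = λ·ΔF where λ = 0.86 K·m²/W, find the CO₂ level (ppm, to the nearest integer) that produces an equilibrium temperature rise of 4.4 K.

C ≈ 1051 ppm

Required forcing: ΔF = ΔT/λ = 4.4/0.86 = 5.1163 W/m².
Then ln(C/404) = ΔF/5.35 = 5.1163/5.35 = 0.95632.
So C = 404 × e^0.95632 = 404 × 2.60210 = 1051.25 ppm.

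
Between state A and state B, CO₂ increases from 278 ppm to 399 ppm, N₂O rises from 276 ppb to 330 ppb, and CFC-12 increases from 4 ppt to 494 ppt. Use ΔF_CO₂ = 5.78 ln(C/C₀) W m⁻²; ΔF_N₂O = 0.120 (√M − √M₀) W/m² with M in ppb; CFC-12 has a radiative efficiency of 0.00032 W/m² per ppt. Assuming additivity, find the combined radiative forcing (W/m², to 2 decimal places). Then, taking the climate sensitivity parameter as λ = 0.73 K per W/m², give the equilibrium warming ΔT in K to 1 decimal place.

CO₂: 5.78 × ln(399/278) = 5.78 × ln(1.43525) = 5.78 × 0.36134 = 2.0885 W/m².
N₂O: 0.120 × (√330 − √276) = 0.120 × (18.1659 − 16.6132) = 0.120 × 1.5527 = 0.1863 W/m².
CFC-12: ΔF = 0.00032 × (494 − 4) = 0.00032 × 490 = 0.1568 W/m².
Total ΔF = 2.0885 + 0.1863 + 0.1568 = 2.4316 W/m².
ΔT = λ ΔF = 0.73 × 2.43 = 1.7739 K.

ΔF = 2.43 W/m²; ΔT = 1.8 K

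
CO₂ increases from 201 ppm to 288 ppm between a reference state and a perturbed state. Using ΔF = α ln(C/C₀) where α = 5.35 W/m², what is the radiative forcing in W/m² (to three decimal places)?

ΔF = 1.924 W/m²

CO₂: 5.35 × ln(288/201) = 5.35 × ln(1.43284) = 5.35 × 0.35966 = 1.9242 W/m².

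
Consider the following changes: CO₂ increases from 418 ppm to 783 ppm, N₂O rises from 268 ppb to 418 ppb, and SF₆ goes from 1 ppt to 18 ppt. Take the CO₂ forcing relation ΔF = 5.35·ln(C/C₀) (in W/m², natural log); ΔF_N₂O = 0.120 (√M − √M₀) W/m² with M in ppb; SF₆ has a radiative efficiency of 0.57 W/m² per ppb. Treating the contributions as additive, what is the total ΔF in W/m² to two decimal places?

CO₂: 5.35 × ln(783/418) = 5.35 × ln(1.87321) = 5.35 × 0.62765 = 3.3579 W/m².
N₂O: 0.120 × (√418 − √268) = 0.120 × (20.4450 − 16.3707) = 0.120 × 4.0743 = 0.4889 W/m².
SF₆: Δ = 18 − 1 = 17 ppt = 0.017 ppb; ΔF = 0.57 × 0.017 = 0.0097 W/m².
Total ΔF = 3.3579 + 0.4889 + 0.0097 = 3.8565 W/m².

ΔF = 3.86 W/m²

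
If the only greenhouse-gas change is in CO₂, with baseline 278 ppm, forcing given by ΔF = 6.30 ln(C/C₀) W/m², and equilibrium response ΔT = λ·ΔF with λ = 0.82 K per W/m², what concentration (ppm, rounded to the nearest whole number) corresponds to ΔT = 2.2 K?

C ≈ 426 ppm

Required forcing: ΔF = ΔT/λ = 2.2/0.82 = 2.6829 W/m².
Then ln(C/278) = ΔF/6.30 = 2.6829/6.30 = 0.42586.
So C = 278 × e^0.42586 = 278 × 1.53091 = 425.59 ppm.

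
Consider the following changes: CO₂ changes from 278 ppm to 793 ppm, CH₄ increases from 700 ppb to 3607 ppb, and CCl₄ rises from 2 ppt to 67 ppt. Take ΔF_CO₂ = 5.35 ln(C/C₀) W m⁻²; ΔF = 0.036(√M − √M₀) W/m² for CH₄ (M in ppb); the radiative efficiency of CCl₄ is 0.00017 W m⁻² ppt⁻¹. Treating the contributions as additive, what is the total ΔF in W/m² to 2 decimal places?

CO₂: 5.35 × ln(793/278) = 5.35 × ln(2.85252) = 5.35 × 1.04820 = 5.6079 W/m².
CH₄: 0.036 × (√3607 − √700) = 0.036 × (60.0583 − 26.4575) = 0.036 × 33.6008 = 1.2096 W/m².
CCl₄: ΔF = 0.00017 × (67 − 2) = 0.00017 × 65 = 0.0111 W/m².
Total ΔF = 5.6079 + 1.2096 + 0.0111 = 6.8286 W/m².

ΔF = 6.83 W/m²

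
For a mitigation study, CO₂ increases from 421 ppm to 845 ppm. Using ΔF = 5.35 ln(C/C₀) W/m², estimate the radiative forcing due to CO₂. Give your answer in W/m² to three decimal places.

ΔF = 3.727 W/m²

CO₂ absorption bands are partially saturated, so forcing scales with the logarithm of the concentration ratio.
CO₂: 5.35 × ln(845/421) = 5.35 × ln(2.00713) = 5.35 × 0.69671 = 3.7274 W/m².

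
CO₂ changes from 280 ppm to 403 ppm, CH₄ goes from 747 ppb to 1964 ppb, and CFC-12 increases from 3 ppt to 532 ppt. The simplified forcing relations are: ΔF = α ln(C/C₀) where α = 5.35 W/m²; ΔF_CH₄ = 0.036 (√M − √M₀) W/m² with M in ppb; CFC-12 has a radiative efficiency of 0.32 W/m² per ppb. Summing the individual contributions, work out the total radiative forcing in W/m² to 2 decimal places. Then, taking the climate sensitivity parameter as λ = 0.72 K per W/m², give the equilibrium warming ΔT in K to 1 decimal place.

ΔF = 2.73 W/m²; ΔT = 2.0 K

CO₂: 5.35 × ln(403/280) = 5.35 × ln(1.43929) = 5.35 × 0.36415 = 1.9482 W/m².
CH₄: 0.036 × (√1964 − √747) = 0.036 × (44.3170 − 27.3313) = 0.036 × 16.9857 = 0.6115 W/m².
CFC-12: Δ = 532 − 3 = 529 ppt = 0.529 ppb; ΔF = 0.32 × 0.529 = 0.1693 W/m².
Total ΔF = 1.9482 + 0.6115 + 0.1693 = 2.7290 W/m².
ΔT = λ ΔF = 0.72 × 2.73 = 1.9656 K.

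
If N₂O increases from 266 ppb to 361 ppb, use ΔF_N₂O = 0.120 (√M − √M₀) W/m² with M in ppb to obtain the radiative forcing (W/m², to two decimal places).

ΔF = 0.32 W/m²

N₂O: 0.120 × (√361 − √266) = 0.120 × (19.0000 − 16.3095) = 0.120 × 2.6905 = 0.3229 W/m².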